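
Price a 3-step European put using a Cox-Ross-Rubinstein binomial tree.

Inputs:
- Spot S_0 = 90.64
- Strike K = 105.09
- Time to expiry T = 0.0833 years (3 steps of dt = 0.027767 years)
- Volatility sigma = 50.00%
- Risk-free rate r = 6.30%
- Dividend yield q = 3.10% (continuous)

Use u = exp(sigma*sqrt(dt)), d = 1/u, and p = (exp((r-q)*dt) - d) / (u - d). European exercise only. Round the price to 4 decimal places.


Answer: Price = V(0,0) = 15.4109

Derivation:
dt = T/N = 0.027767
u = exp(sigma*sqrt(dt)) = 1.086886; d = 1/u = 0.920060
p = (exp((r-q)*dt) - d) / (u - d) = 0.484511
Discount per step: exp(-r*dt) = 0.998252
Stock lattice S(k, i) with i counting down-moves:
  k=0: S(0,0) = 90.6400
  k=1: S(1,0) = 98.5153; S(1,1) = 83.3942
  k=2: S(2,0) = 107.0749; S(2,1) = 90.6400; S(2,2) = 76.7277
  k=3: S(3,0) = 116.3782; S(3,1) = 98.5153; S(3,2) = 83.3942; S(3,3) = 70.5940
Terminal payoffs V(N, i) = max(K - S_T, 0):
  V(3,0) = 0.000000; V(3,1) = 6.574659; V(3,2) = 21.695784; V(3,3) = 34.495967
Backward induction: V(k, i) = exp(-r*dt) * [p * V(k+1, i) + (1-p) * V(k+1, i+1)].
  V(2,0) = exp(-r*dt) * [p*0.000000 + (1-p)*6.574659] = 3.383239
  V(2,1) = exp(-r*dt) * [p*6.574659 + (1-p)*21.695784] = 14.344313
  V(2,2) = exp(-r*dt) * [p*21.695784 + (1-p)*34.495967] = 28.244682
  V(1,0) = exp(-r*dt) * [p*3.383239 + (1-p)*14.344313] = 9.017760
  V(1,1) = exp(-r*dt) * [p*14.344313 + (1-p)*28.244682] = 21.472201
  V(0,0) = exp(-r*dt) * [p*9.017760 + (1-p)*21.472201] = 15.410901


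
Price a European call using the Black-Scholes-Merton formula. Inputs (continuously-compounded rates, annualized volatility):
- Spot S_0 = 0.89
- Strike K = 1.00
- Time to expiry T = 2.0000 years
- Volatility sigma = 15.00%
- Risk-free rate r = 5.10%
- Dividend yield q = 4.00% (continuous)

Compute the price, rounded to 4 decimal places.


d1 = (ln(S/K) + (r - q + 0.5*sigma^2) * T) / (sigma * sqrt(T)) = -0.33957067
d2 = d1 - sigma * sqrt(T) = -0.55170270
exp(-rT) = 0.90302955; exp(-qT) = 0.92311635
C = S_0 * exp(-qT) * N(d1) - K * exp(-rT) * N(d2)
N(d1) = 0.36708994; N(d2) = 0.29057603
C = 0.8900 * 0.92311635 * 0.36708994 - 1.0000 * 0.90302955 * 0.29057603 = 0.0392

Answer: Price = 0.0392


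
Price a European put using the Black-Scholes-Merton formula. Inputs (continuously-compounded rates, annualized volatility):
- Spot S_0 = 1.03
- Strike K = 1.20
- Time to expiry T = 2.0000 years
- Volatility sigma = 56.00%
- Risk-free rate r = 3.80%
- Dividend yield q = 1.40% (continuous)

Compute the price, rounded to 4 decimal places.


Answer: Price = 0.3834

Derivation:
d1 = (ln(S/K) + (r - q + 0.5*sigma^2) * T) / (sigma * sqrt(T)) = 0.26369684
d2 = d1 - sigma * sqrt(T) = -0.52826275
exp(-rT) = 0.92681621; exp(-qT) = 0.97238837
P = K * exp(-rT) * N(-d2) - S_0 * exp(-qT) * N(-d1)
N(-d1) = 0.39600676; N(-d2) = 0.70134151
P = 1.2000 * 0.92681621 * 0.70134151 - 1.0300 * 0.97238837 * 0.39600676 = 0.3834


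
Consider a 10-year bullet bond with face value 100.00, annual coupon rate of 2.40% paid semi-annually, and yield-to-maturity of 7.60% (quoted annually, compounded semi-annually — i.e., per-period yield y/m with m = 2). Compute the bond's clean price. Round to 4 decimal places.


Answer: Price = 64.0310

Derivation:
Coupon per period c = face * coupon_rate / m = 1.200000
Periods per year m = 2; per-period yield y/m = 0.038000
Number of cashflows N = 20
Cashflows (t years, CF_t, discount factor 1/(1+y/m)^(m*t), PV):
  t = 0.5000: CF_t = 1.200000, DF = 0.963391, PV = 1.156069
  t = 1.0000: CF_t = 1.200000, DF = 0.928122, PV = 1.113747
  t = 1.5000: CF_t = 1.200000, DF = 0.894145, PV = 1.072974
  t = 2.0000: CF_t = 1.200000, DF = 0.861411, PV = 1.033694
  t = 2.5000: CF_t = 1.200000, DF = 0.829876, PV = 0.995851
  t = 3.0000: CF_t = 1.200000, DF = 0.799495, PV = 0.959394
  t = 3.5000: CF_t = 1.200000, DF = 0.770227, PV = 0.924272
  t = 4.0000: CF_t = 1.200000, DF = 0.742030, PV = 0.890435
  t = 4.5000: CF_t = 1.200000, DF = 0.714865, PV = 0.857838
  t = 5.0000: CF_t = 1.200000, DF = 0.688694, PV = 0.826433
  t = 5.5000: CF_t = 1.200000, DF = 0.663482, PV = 0.796178
  t = 6.0000: CF_t = 1.200000, DF = 0.639193, PV = 0.767031
  t = 6.5000: CF_t = 1.200000, DF = 0.615793, PV = 0.738951
  t = 7.0000: CF_t = 1.200000, DF = 0.593249, PV = 0.711899
  t = 7.5000: CF_t = 1.200000, DF = 0.571531, PV = 0.685837
  t = 8.0000: CF_t = 1.200000, DF = 0.550608, PV = 0.660729
  t = 8.5000: CF_t = 1.200000, DF = 0.530451, PV = 0.636541
  t = 9.0000: CF_t = 1.200000, DF = 0.511031, PV = 0.613238
  t = 9.5000: CF_t = 1.200000, DF = 0.492323, PV = 0.590788
  t = 10.0000: CF_t = 101.200000, DF = 0.474300, PV = 47.999138
Price P = sum_t PV_t = 64.031038


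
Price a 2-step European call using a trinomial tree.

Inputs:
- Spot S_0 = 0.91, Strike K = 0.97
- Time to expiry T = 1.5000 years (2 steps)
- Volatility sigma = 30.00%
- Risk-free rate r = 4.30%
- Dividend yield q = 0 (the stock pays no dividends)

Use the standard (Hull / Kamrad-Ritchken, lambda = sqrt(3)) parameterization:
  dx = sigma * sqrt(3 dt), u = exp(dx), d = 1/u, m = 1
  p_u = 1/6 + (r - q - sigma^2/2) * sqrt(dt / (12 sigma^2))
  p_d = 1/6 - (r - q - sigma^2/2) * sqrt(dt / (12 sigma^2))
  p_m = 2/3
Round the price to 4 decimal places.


dt = T/N = 0.750000; dx = sigma*sqrt(3*dt) = 0.450000
u = exp(dx) = 1.568312; d = 1/u = 0.637628
p_u = 0.165000, p_m = 0.666667, p_d = 0.168333
Discount per step: exp(-r*dt) = 0.968264
Stock lattice S(k, j) with j the centered position index:
  k=0: S(0,+0) = 0.9100
  k=1: S(1,-1) = 0.5802; S(1,+0) = 0.9100; S(1,+1) = 1.4272
  k=2: S(2,-2) = 0.3700; S(2,-1) = 0.5802; S(2,+0) = 0.9100; S(2,+1) = 1.4272; S(2,+2) = 2.2382
Terminal payoffs V(N, j) = max(S_T - K, 0):
  V(2,-2) = 0.000000; V(2,-1) = 0.000000; V(2,+0) = 0.000000; V(2,+1) = 0.457164; V(2,+2) = 1.268239
Backward induction: V(k, j) = exp(-r*dt) * [p_u * V(k+1, j+1) + p_m * V(k+1, j) + p_d * V(k+1, j-1)]
  V(1,-1) = exp(-r*dt) * [p_u*0.000000 + p_m*0.000000 + p_d*0.000000] = 0.000000
  V(1,+0) = exp(-r*dt) * [p_u*0.457164 + p_m*0.000000 + p_d*0.000000] = 0.073038
  V(1,+1) = exp(-r*dt) * [p_u*1.268239 + p_m*0.457164 + p_d*0.000000] = 0.497722
  V(0,+0) = exp(-r*dt) * [p_u*0.497722 + p_m*0.073038 + p_d*0.000000] = 0.126665

Answer: Price = V(0,0) = 0.1267


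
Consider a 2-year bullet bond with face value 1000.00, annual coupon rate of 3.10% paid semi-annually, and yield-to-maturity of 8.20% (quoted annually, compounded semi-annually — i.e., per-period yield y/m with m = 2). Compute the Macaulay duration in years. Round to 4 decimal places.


Coupon per period c = face * coupon_rate / m = 15.500000
Periods per year m = 2; per-period yield y/m = 0.041000
Number of cashflows N = 4
Cashflows (t years, CF_t, discount factor 1/(1+y/m)^(m*t), PV):
  t = 0.5000: CF_t = 15.500000, DF = 0.960615, PV = 14.889529
  t = 1.0000: CF_t = 15.500000, DF = 0.922781, PV = 14.303102
  t = 1.5000: CF_t = 15.500000, DF = 0.886437, PV = 13.739771
  t = 2.0000: CF_t = 1015.500000, DF = 0.851524, PV = 864.722998
Price P = sum_t PV_t = 907.655401
Macaulay numerator sum_t t * PV_t:
  t * PV_t at t = 0.5000: 7.444765
  t * PV_t at t = 1.0000: 14.303102
  t * PV_t at t = 1.5000: 20.609657
  t * PV_t at t = 2.0000: 1729.445997
Macaulay duration D = (sum_t t * PV_t) / P = 1771.803521 / 907.655401 = 1.952066

Answer: Macaulay duration = 1.9521 years


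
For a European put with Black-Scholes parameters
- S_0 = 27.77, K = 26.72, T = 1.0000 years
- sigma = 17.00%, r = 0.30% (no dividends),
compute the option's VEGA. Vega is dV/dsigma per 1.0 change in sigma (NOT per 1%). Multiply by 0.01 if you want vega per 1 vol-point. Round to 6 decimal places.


d1 = 0.3293761921; d2 = 0.1593761921
phi(d1) = 0.3778783838; exp(-qT) = 1.0000000000; exp(-rT) = 0.9970044955
Vega = S * exp(-qT) * phi(d1) * sqrt(T) = 27.7700 * 1.0000000000 * 0.3778783838 * 1.0000000000 = 10.493683

Answer: Vega = 10.493683


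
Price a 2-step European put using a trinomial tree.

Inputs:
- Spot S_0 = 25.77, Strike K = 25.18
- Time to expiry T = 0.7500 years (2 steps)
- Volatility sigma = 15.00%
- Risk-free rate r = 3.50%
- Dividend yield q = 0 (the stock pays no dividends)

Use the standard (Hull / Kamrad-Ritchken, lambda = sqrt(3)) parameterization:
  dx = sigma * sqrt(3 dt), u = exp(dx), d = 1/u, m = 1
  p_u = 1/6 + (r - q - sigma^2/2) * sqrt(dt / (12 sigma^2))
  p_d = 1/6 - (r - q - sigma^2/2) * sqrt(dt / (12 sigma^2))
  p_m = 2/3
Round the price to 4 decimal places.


dt = T/N = 0.375000; dx = sigma*sqrt(3*dt) = 0.159099
u = exp(dx) = 1.172454; d = 1/u = 0.852912
p_u = 0.194656, p_m = 0.666667, p_d = 0.138677
Discount per step: exp(-r*dt) = 0.986961
Stock lattice S(k, j) with j the centered position index:
  k=0: S(0,+0) = 25.7700
  k=1: S(1,-1) = 21.9795; S(1,+0) = 25.7700; S(1,+1) = 30.2141
  k=2: S(2,-2) = 18.7466; S(2,-1) = 21.9795; S(2,+0) = 25.7700; S(2,+1) = 30.2141; S(2,+2) = 35.4247
Terminal payoffs V(N, j) = max(K - S_T, 0):
  V(2,-2) = 6.433389; V(2,-1) = 3.200460; V(2,+0) = 0.000000; V(2,+1) = 0.000000; V(2,+2) = 0.000000
Backward induction: V(k, j) = exp(-r*dt) * [p_u * V(k+1, j+1) + p_m * V(k+1, j) + p_d * V(k+1, j-1)]
  V(1,-1) = exp(-r*dt) * [p_u*0.000000 + p_m*3.200460 + p_d*6.433389] = 2.986349
  V(1,+0) = exp(-r*dt) * [p_u*0.000000 + p_m*0.000000 + p_d*3.200460] = 0.438043
  V(1,+1) = exp(-r*dt) * [p_u*0.000000 + p_m*0.000000 + p_d*0.000000] = 0.000000
  V(0,+0) = exp(-r*dt) * [p_u*0.000000 + p_m*0.438043 + p_d*2.986349] = 0.696959

Answer: Price = V(0,0) = 0.6970


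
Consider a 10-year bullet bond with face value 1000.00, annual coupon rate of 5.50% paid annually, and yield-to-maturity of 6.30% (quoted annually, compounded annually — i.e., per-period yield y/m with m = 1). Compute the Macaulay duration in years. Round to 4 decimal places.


Coupon per period c = face * coupon_rate / m = 55.000000
Periods per year m = 1; per-period yield y/m = 0.063000
Number of cashflows N = 10
Cashflows (t years, CF_t, discount factor 1/(1+y/m)^(m*t), PV):
  t = 1.0000: CF_t = 55.000000, DF = 0.940734, PV = 51.740357
  t = 2.0000: CF_t = 55.000000, DF = 0.884980, PV = 48.673902
  t = 3.0000: CF_t = 55.000000, DF = 0.832531, PV = 45.789183
  t = 4.0000: CF_t = 55.000000, DF = 0.783190, PV = 43.075431
  t = 5.0000: CF_t = 55.000000, DF = 0.736773, PV = 40.522513
  t = 6.0000: CF_t = 55.000000, DF = 0.693107, PV = 38.120896
  t = 7.0000: CF_t = 55.000000, DF = 0.652029, PV = 35.861615
  t = 8.0000: CF_t = 55.000000, DF = 0.613386, PV = 33.736232
  t = 9.0000: CF_t = 55.000000, DF = 0.577033, PV = 31.736813
  t = 10.0000: CF_t = 1055.000000, DF = 0.542834, PV = 572.690283
Price P = sum_t PV_t = 941.947224
Macaulay numerator sum_t t * PV_t:
  t * PV_t at t = 1.0000: 51.740357
  t * PV_t at t = 2.0000: 97.347803
  t * PV_t at t = 3.0000: 137.367549
  t * PV_t at t = 4.0000: 172.301724
  t * PV_t at t = 5.0000: 202.612563
  t * PV_t at t = 6.0000: 228.725377
  t * PV_t at t = 7.0000: 251.031302
  t * PV_t at t = 8.0000: 269.889855
  t * PV_t at t = 9.0000: 285.631314
  t * PV_t at t = 10.0000: 5726.902830
Macaulay duration D = (sum_t t * PV_t) / P = 7423.550676 / 941.947224 = 7.881069

Answer: Macaulay duration = 7.8811 years


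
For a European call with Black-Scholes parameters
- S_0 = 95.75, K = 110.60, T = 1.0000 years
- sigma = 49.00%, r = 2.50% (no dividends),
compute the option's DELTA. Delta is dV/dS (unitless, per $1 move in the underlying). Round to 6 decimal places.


Answer: Delta = 0.500709

Derivation:
d1 = 0.0017766101; d2 = -0.4882233899
phi(d1) = 0.3989416508; exp(-qT) = 1.0000000000; exp(-rT) = 0.9753099120
N(d1) = 0.5007087645
Delta = exp(-qT) * N(d1) = 1.0000000000 * 0.5007087645 = 0.500709


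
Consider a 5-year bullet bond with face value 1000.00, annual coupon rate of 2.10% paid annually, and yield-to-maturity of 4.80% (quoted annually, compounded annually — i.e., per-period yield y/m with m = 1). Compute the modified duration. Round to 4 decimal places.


Answer: Modified duration = 4.5640

Derivation:
Coupon per period c = face * coupon_rate / m = 21.000000
Periods per year m = 1; per-period yield y/m = 0.048000
Number of cashflows N = 5
Cashflows (t years, CF_t, discount factor 1/(1+y/m)^(m*t), PV):
  t = 1.0000: CF_t = 21.000000, DF = 0.954198, PV = 20.038168
  t = 2.0000: CF_t = 21.000000, DF = 0.910495, PV = 19.120389
  t = 3.0000: CF_t = 21.000000, DF = 0.868793, PV = 18.244646
  t = 4.0000: CF_t = 21.000000, DF = 0.829001, PV = 17.409014
  t = 5.0000: CF_t = 1021.000000, DF = 0.791031, PV = 807.642806
Price P = sum_t PV_t = 882.455023
First compute Macaulay numerator sum_t t * PV_t:
  t * PV_t at t = 1.0000: 20.038168
  t * PV_t at t = 2.0000: 38.240779
  t * PV_t at t = 3.0000: 54.733939
  t * PV_t at t = 4.0000: 69.636054
  t * PV_t at t = 5.0000: 4038.214029
Macaulay duration D = 4220.862968 / 882.455023 = 4.783091
Modified duration = D / (1 + y/m) = 4.783091 / (1 + 0.048000) = 4.564018


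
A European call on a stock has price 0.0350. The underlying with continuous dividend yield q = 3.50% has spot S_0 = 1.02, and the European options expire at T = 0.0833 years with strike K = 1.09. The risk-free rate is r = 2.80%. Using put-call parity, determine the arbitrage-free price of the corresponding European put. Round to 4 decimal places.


Put-call parity: C - P = S_0 * exp(-qT) - K * exp(-rT).
S_0 * exp(-qT) = 1.0200 * 0.99708875 = 1.01703052
K * exp(-rT) = 1.0900 * 0.99767032 = 1.08746065
P = C - S*exp(-qT) + K*exp(-rT)
P = 0.0350 - 1.01703052 + 1.08746065 = 0.1054

Answer: Put price = 0.1054


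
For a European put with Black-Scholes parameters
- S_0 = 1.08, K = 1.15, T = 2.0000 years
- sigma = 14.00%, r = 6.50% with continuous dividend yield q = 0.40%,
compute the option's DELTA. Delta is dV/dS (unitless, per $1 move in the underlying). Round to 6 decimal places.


d1 = 0.3979955506; d2 = 0.2000056519
phi(d1) = 0.3685647898; exp(-qT) = 0.9920319148; exp(-rT) = 0.8780954309
N(-d1) = 0.3453167328
Delta = -exp(-qT) * N(-d1) = -0.9920319148 * 0.3453167328 = -0.342565

Answer: Delta = -0.342565


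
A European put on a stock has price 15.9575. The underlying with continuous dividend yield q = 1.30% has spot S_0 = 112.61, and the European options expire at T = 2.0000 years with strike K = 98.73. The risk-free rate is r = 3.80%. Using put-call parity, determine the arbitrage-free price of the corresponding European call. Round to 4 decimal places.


Put-call parity: C - P = S_0 * exp(-qT) - K * exp(-rT).
S_0 * exp(-qT) = 112.6100 * 0.97433509 = 109.71987444
K * exp(-rT) = 98.7300 * 0.92681621 = 91.50456407
C = P + S*exp(-qT) - K*exp(-rT)
C = 15.9575 + 109.71987444 - 91.50456407 = 34.1728

Answer: Call price = 34.1728


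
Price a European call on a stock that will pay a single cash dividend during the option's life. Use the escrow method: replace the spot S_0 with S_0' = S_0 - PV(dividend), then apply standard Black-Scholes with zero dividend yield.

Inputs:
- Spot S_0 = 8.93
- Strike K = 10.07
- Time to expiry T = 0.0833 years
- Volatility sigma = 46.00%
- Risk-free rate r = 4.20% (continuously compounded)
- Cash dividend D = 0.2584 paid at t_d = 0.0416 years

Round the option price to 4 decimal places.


PV(D) = D * exp(-r * t_d) = 0.2584 * 0.99825433 = 0.25794892
S_0' = S_0 - PV(D) = 8.9300 - 0.25794892 = 8.67205108
d1 = (ln(S_0'/K) + (r + sigma^2/2)*T) / (sigma*sqrt(T)) = -1.03298809
d2 = d1 - sigma*sqrt(T) = -1.16575209
exp(-rT) = 0.99650751
N(d1) = 0.15080474; N(d2) = 0.12185735
C = S_0' * N(d1) - K * exp(-rT) * N(d2) = 8.67205108 * 0.15080474 - 10.0700 * 0.99650751 * 0.12185735 = 0.0850

Answer: Price = 0.0850


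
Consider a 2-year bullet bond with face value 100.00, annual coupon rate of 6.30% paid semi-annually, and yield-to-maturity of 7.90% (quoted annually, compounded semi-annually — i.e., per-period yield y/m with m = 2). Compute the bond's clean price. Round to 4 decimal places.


Coupon per period c = face * coupon_rate / m = 3.150000
Periods per year m = 2; per-period yield y/m = 0.039500
Number of cashflows N = 4
Cashflows (t years, CF_t, discount factor 1/(1+y/m)^(m*t), PV):
  t = 0.5000: CF_t = 3.150000, DF = 0.962001, PV = 3.030303
  t = 1.0000: CF_t = 3.150000, DF = 0.925446, PV = 2.915154
  t = 1.5000: CF_t = 3.150000, DF = 0.890280, PV = 2.804381
  t = 2.0000: CF_t = 103.150000, DF = 0.856450, PV = 88.342820
Price P = sum_t PV_t = 97.092659

Answer: Price = 97.0927


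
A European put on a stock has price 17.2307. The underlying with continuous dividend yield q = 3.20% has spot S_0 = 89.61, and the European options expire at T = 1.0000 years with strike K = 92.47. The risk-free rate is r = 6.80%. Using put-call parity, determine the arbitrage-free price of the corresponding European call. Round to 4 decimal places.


Put-call parity: C - P = S_0 * exp(-qT) - K * exp(-rT).
S_0 * exp(-qT) = 89.6100 * 0.96850658 = 86.78787482
K * exp(-rT) = 92.4700 * 0.93426047 = 86.39106599
C = P + S*exp(-qT) - K*exp(-rT)
C = 17.2307 + 86.78787482 - 86.39106599 = 17.6275

Answer: Call price = 17.6275


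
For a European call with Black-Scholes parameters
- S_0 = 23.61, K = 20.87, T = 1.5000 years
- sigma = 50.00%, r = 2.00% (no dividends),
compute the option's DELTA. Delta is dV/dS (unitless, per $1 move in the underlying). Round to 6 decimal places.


Answer: Delta = 0.711106

Derivation:
d1 = 0.5566181790; d2 = -0.0557542567
phi(d1) = 0.3416903260; exp(-qT) = 1.0000000000; exp(-rT) = 0.9704455335
N(d1) = 0.7111058347
Delta = exp(-qT) * N(d1) = 1.0000000000 * 0.7111058347 = 0.711106


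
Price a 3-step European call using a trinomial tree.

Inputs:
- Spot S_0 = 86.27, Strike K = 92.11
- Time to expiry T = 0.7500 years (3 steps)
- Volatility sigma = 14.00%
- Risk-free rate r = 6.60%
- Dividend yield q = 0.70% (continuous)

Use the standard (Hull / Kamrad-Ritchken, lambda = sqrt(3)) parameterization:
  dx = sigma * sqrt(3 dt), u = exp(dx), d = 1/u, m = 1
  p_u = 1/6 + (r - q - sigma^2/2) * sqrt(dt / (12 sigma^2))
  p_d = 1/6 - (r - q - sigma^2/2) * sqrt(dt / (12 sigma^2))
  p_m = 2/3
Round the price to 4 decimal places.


dt = T/N = 0.250000; dx = sigma*sqrt(3*dt) = 0.121244
u = exp(dx) = 1.128900; d = 1/u = 0.885818
p_u = 0.217391, p_m = 0.666667, p_d = 0.115942
Discount per step: exp(-r*dt) = 0.983635
Stock lattice S(k, j) with j the centered position index:
  k=0: S(0,+0) = 86.2700
  k=1: S(1,-1) = 76.4195; S(1,+0) = 86.2700; S(1,+1) = 97.3902
  k=2: S(2,-2) = 67.6938; S(2,-1) = 76.4195; S(2,+0) = 86.2700; S(2,+1) = 97.3902; S(2,+2) = 109.9438
  k=3: S(3,-3) = 59.9644; S(3,-2) = 67.6938; S(3,-1) = 76.4195; S(3,+0) = 86.2700; S(3,+1) = 97.3902; S(3,+2) = 109.9438; S(3,+3) = 124.1155
Terminal payoffs V(N, j) = max(S_T - K, 0):
  V(3,-3) = 0.000000; V(3,-2) = 0.000000; V(3,-1) = 0.000000; V(3,+0) = 0.000000; V(3,+1) = 5.280188; V(3,+2) = 17.833767; V(3,+3) = 32.005500
Backward induction: V(k, j) = exp(-r*dt) * [p_u * V(k+1, j+1) + p_m * V(k+1, j) + p_d * V(k+1, j-1)]
  V(2,-2) = exp(-r*dt) * [p_u*0.000000 + p_m*0.000000 + p_d*0.000000] = 0.000000
  V(2,-1) = exp(-r*dt) * [p_u*0.000000 + p_m*0.000000 + p_d*0.000000] = 0.000000
  V(2,+0) = exp(-r*dt) * [p_u*5.280188 + p_m*0.000000 + p_d*0.000000] = 1.129081
  V(2,+1) = exp(-r*dt) * [p_u*17.833767 + p_m*5.280188 + p_d*0.000000] = 7.275977
  V(2,+2) = exp(-r*dt) * [p_u*32.005500 + p_m*17.833767 + p_d*5.280188] = 19.140643
  V(1,-1) = exp(-r*dt) * [p_u*1.129081 + p_m*0.000000 + p_d*0.000000] = 0.241435
  V(1,+0) = exp(-r*dt) * [p_u*7.275977 + p_m*1.129081 + p_d*0.000000] = 2.296250
  V(1,+1) = exp(-r*dt) * [p_u*19.140643 + p_m*7.275977 + p_d*1.129081] = 8.992949
  V(0,+0) = exp(-r*dt) * [p_u*8.992949 + p_m*2.296250 + p_d*0.241435] = 3.456310

Answer: Price = V(0,0) = 3.4563


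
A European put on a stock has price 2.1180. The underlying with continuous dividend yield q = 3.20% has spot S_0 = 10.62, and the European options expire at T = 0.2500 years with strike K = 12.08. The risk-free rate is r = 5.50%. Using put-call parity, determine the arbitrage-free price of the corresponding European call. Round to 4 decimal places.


Answer: Call price = 0.7383

Derivation:
Put-call parity: C - P = S_0 * exp(-qT) - K * exp(-rT).
S_0 * exp(-qT) = 10.6200 * 0.99203191 = 10.53537894
K * exp(-rT) = 12.0800 * 0.98634410 = 11.91503672
C = P + S*exp(-qT) - K*exp(-rT)
C = 2.1180 + 10.53537894 - 11.91503672 = 0.7383


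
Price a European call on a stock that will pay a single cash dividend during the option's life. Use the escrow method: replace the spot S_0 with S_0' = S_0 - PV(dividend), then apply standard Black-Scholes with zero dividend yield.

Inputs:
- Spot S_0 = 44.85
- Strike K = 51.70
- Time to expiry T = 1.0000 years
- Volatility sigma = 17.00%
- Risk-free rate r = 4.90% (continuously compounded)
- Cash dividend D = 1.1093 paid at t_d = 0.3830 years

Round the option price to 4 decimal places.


PV(D) = D * exp(-r * t_d) = 1.1093 * 0.98140800 = 1.08867590
S_0' = S_0 - PV(D) = 44.8500 - 1.08867590 = 43.76132410
d1 = (ln(S_0'/K) + (r + sigma^2/2)*T) / (sigma*sqrt(T)) = -0.60739627
d2 = d1 - sigma*sqrt(T) = -0.77739627
exp(-rT) = 0.95218113
N(d1) = 0.27179398; N(d2) = 0.21846251
C = S_0' * N(d1) - K * exp(-rT) * N(d2) = 43.76132410 * 0.27179398 - 51.7000 * 0.95218113 * 0.21846251 = 1.1396

Answer: Price = 1.1396


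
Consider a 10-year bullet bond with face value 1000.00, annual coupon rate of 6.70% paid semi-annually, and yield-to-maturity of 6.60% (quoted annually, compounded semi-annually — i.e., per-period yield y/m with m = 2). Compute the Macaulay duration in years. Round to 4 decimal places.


Coupon per period c = face * coupon_rate / m = 33.500000
Periods per year m = 2; per-period yield y/m = 0.033000
Number of cashflows N = 20
Cashflows (t years, CF_t, discount factor 1/(1+y/m)^(m*t), PV):
  t = 0.5000: CF_t = 33.500000, DF = 0.968054, PV = 32.429816
  t = 1.0000: CF_t = 33.500000, DF = 0.937129, PV = 31.393820
  t = 1.5000: CF_t = 33.500000, DF = 0.907192, PV = 30.390920
  t = 2.0000: CF_t = 33.500000, DF = 0.878211, PV = 29.420058
  t = 2.5000: CF_t = 33.500000, DF = 0.850156, PV = 28.480211
  t = 3.0000: CF_t = 33.500000, DF = 0.822997, PV = 27.570388
  t = 3.5000: CF_t = 33.500000, DF = 0.796705, PV = 26.689630
  t = 4.0000: CF_t = 33.500000, DF = 0.771254, PV = 25.837009
  t = 4.5000: CF_t = 33.500000, DF = 0.746616, PV = 25.011625
  t = 5.0000: CF_t = 33.500000, DF = 0.722764, PV = 24.212609
  t = 5.5000: CF_t = 33.500000, DF = 0.699675, PV = 23.439118
  t = 6.0000: CF_t = 33.500000, DF = 0.677323, PV = 22.690337
  t = 6.5000: CF_t = 33.500000, DF = 0.655686, PV = 21.965476
  t = 7.0000: CF_t = 33.500000, DF = 0.634739, PV = 21.263772
  t = 7.5000: CF_t = 33.500000, DF = 0.614462, PV = 20.584484
  t = 8.0000: CF_t = 33.500000, DF = 0.594833, PV = 19.926896
  t = 8.5000: CF_t = 33.500000, DF = 0.575830, PV = 19.290316
  t = 9.0000: CF_t = 33.500000, DF = 0.557435, PV = 18.674072
  t = 9.5000: CF_t = 33.500000, DF = 0.539627, PV = 18.077514
  t = 10.0000: CF_t = 1033.500000, DF = 0.522388, PV = 539.888467
Price P = sum_t PV_t = 1007.236539
Macaulay numerator sum_t t * PV_t:
  t * PV_t at t = 0.5000: 16.214908
  t * PV_t at t = 1.0000: 31.393820
  t * PV_t at t = 1.5000: 45.586379
  t * PV_t at t = 2.0000: 58.840116
  t * PV_t at t = 2.5000: 71.200527
  t * PV_t at t = 3.0000: 82.711164
  t * PV_t at t = 3.5000: 93.413706
  t * PV_t at t = 4.0000: 103.348036
  t * PV_t at t = 4.5000: 112.552314
  t * PV_t at t = 5.0000: 121.063046
  t * PV_t at t = 5.5000: 128.915150
  t * PV_t at t = 6.0000: 136.142023
  t * PV_t at t = 6.5000: 142.775597
  t * PV_t at t = 7.0000: 148.846404
  t * PV_t at t = 7.5000: 154.383630
  t * PV_t at t = 8.0000: 159.415171
  t * PV_t at t = 8.5000: 163.967686
  t * PV_t at t = 9.0000: 168.066644
  t * PV_t at t = 9.5000: 171.736380
  t * PV_t at t = 10.0000: 5398.884674
Macaulay duration D = (sum_t t * PV_t) / P = 7509.457373 / 1007.236539 = 7.455505

Answer: Macaulay duration = 7.4555 years


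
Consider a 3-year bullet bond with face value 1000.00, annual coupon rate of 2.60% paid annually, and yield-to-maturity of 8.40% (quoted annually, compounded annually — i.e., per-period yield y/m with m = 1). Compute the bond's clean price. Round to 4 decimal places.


Answer: Price = 851.6007

Derivation:
Coupon per period c = face * coupon_rate / m = 26.000000
Periods per year m = 1; per-period yield y/m = 0.084000
Number of cashflows N = 3
Cashflows (t years, CF_t, discount factor 1/(1+y/m)^(m*t), PV):
  t = 1.0000: CF_t = 26.000000, DF = 0.922509, PV = 23.985240
  t = 2.0000: CF_t = 26.000000, DF = 0.851023, PV = 22.126605
  t = 3.0000: CF_t = 1026.000000, DF = 0.785077, PV = 805.488815
Price P = sum_t PV_t = 851.600660


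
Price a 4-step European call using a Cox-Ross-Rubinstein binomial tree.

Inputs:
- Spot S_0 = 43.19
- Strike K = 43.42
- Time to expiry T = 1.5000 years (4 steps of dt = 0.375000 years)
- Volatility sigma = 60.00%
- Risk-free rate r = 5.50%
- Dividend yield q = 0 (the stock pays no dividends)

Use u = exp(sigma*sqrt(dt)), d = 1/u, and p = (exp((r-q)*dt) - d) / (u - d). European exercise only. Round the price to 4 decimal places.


dt = T/N = 0.375000
u = exp(sigma*sqrt(dt)) = 1.444009; d = 1/u = 0.692516
p = (exp((r-q)*dt) - d) / (u - d) = 0.436894
Discount per step: exp(-r*dt) = 0.979586
Stock lattice S(k, i) with i counting down-moves:
  k=0: S(0,0) = 43.1900
  k=1: S(1,0) = 62.3668; S(1,1) = 29.9098
  k=2: S(2,0) = 90.0582; S(2,1) = 43.1900; S(2,2) = 20.7130
  k=3: S(3,0) = 130.0448; S(3,1) = 62.3668; S(3,2) = 29.9098; S(3,3) = 14.3441
  k=4: S(4,0) = 187.7860; S(4,1) = 90.0582; S(4,2) = 43.1900; S(4,3) = 20.7130; S(4,4) = 9.9335
Terminal payoffs V(N, i) = max(S_T - K, 0):
  V(4,0) = 144.365965; V(4,1) = 46.638180; V(4,2) = 0.000000; V(4,3) = 0.000000; V(4,4) = 0.000000
Backward induction: V(k, i) = exp(-r*dt) * [p * V(k+1, i) + (1-p) * V(k+1, i+1)].
  V(3,0) = exp(-r*dt) * [p*144.365965 + (1-p)*46.638180] = 87.511213
  V(3,1) = exp(-r*dt) * [p*46.638180 + (1-p)*0.000000] = 19.959996
  V(3,2) = exp(-r*dt) * [p*0.000000 + (1-p)*0.000000] = 0.000000
  V(3,3) = exp(-r*dt) * [p*0.000000 + (1-p)*0.000000] = 0.000000
  V(2,0) = exp(-r*dt) * [p*87.511213 + (1-p)*19.959996] = 48.462800
  V(2,1) = exp(-r*dt) * [p*19.959996 + (1-p)*0.000000] = 8.542388
  V(2,2) = exp(-r*dt) * [p*0.000000 + (1-p)*0.000000] = 0.000000
  V(1,0) = exp(-r*dt) * [p*48.462800 + (1-p)*8.542388] = 25.452963
  V(1,1) = exp(-r*dt) * [p*8.542388 + (1-p)*0.000000] = 3.655933
  V(0,0) = exp(-r*dt) * [p*25.452963 + (1-p)*3.655933] = 12.909895

Answer: Price = V(0,0) = 12.9099


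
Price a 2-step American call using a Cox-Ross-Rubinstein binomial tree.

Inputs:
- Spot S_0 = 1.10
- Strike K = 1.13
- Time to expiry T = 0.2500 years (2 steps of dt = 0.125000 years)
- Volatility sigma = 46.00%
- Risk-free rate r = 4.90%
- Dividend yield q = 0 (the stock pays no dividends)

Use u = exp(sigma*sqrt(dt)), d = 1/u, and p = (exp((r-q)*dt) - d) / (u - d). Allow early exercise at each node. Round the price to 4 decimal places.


Answer: Price = V(0,0) = 0.0888

Derivation:
dt = T/N = 0.125000
u = exp(sigma*sqrt(dt)) = 1.176607; d = 1/u = 0.849902
p = (exp((r-q)*dt) - d) / (u - d) = 0.478236
Discount per step: exp(-r*dt) = 0.993894
Stock lattice S(k, i) with i counting down-moves:
  k=0: S(0,0) = 1.1000
  k=1: S(1,0) = 1.2943; S(1,1) = 0.9349
  k=2: S(2,0) = 1.5228; S(2,1) = 1.1000; S(2,2) = 0.7946
Terminal payoffs V(N, i) = max(S_T - K, 0):
  V(2,0) = 0.392843; V(2,1) = 0.000000; V(2,2) = 0.000000
Backward induction: V(k, i) = exp(-r*dt) * [p * V(k+1, i) + (1-p) * V(k+1, i+1)]; then take max(V_cont, immediate exercise) for American.
  V(1,0) = exp(-r*dt) * [p*0.392843 + (1-p)*0.000000] = 0.186725; exercise = 0.164267; V(1,0) = max -> 0.186725
  V(1,1) = exp(-r*dt) * [p*0.000000 + (1-p)*0.000000] = 0.000000; exercise = 0.000000; V(1,1) = max -> 0.000000
  V(0,0) = exp(-r*dt) * [p*0.186725 + (1-p)*0.000000] = 0.088753; exercise = 0.000000; V(0,0) = max -> 0.088753


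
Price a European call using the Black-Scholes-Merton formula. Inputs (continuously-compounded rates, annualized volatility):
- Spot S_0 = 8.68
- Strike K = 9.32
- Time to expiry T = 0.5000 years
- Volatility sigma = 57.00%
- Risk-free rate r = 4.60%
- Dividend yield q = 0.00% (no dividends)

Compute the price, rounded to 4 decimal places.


Answer: Price = 1.2164

Derivation:
d1 = (ln(S/K) + (r - q + 0.5*sigma^2) * T) / (sigma * sqrt(T)) = 0.08208368
d2 = d1 - sigma * sqrt(T) = -0.32096718
exp(-rT) = 0.97726248; exp(-qT) = 1.00000000
C = S_0 * exp(-qT) * N(d1) - K * exp(-rT) * N(d2)
N(d1) = 0.53270992; N(d2) = 0.37411763
C = 8.6800 * 1.00000000 * 0.53270992 - 9.3200 * 0.97726248 * 0.37411763 = 1.2164


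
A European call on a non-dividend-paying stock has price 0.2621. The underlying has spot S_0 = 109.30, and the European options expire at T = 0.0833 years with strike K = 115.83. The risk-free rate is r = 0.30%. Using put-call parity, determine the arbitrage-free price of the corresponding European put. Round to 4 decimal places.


Put-call parity: C - P = S_0 * exp(-qT) - K * exp(-rT).
S_0 * exp(-qT) = 109.3000 * 1.00000000 = 109.30000000
K * exp(-rT) = 115.8300 * 0.99975013 = 115.80105770
P = C - S*exp(-qT) + K*exp(-rT)
P = 0.2621 - 109.30000000 + 115.80105770 = 6.7632

Answer: Put price = 6.7632


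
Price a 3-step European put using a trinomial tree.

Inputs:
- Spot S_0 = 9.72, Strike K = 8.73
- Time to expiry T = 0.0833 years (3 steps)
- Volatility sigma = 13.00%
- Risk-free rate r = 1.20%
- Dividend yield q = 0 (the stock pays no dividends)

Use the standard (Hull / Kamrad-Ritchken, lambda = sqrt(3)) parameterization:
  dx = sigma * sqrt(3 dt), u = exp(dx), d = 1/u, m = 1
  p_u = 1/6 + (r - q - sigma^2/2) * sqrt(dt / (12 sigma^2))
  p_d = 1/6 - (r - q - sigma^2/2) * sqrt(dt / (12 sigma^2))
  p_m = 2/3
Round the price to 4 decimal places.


Answer: Price = V(0,0) = 0.0002

Derivation:
dt = T/N = 0.027767; dx = sigma*sqrt(3*dt) = 0.037520
u = exp(dx) = 1.038233; d = 1/u = 0.963175
p_u = 0.167980, p_m = 0.666667, p_d = 0.165353
Discount per step: exp(-r*dt) = 0.999667
Stock lattice S(k, j) with j the centered position index:
  k=0: S(0,+0) = 9.7200
  k=1: S(1,-1) = 9.3621; S(1,+0) = 9.7200; S(1,+1) = 10.0916
  k=2: S(2,-2) = 9.0173; S(2,-1) = 9.3621; S(2,+0) = 9.7200; S(2,+1) = 10.0916; S(2,+2) = 10.4775
  k=3: S(3,-3) = 8.6852; S(3,-2) = 9.0173; S(3,-1) = 9.3621; S(3,+0) = 9.7200; S(3,+1) = 10.0916; S(3,+2) = 10.4775; S(3,+3) = 10.8780
Terminal payoffs V(N, j) = max(K - S_T, 0):
  V(3,-3) = 0.044762; V(3,-2) = 0.000000; V(3,-1) = 0.000000; V(3,+0) = 0.000000; V(3,+1) = 0.000000; V(3,+2) = 0.000000; V(3,+3) = 0.000000
Backward induction: V(k, j) = exp(-r*dt) * [p_u * V(k+1, j+1) + p_m * V(k+1, j) + p_d * V(k+1, j-1)]
  V(2,-2) = exp(-r*dt) * [p_u*0.000000 + p_m*0.000000 + p_d*0.044762] = 0.007399
  V(2,-1) = exp(-r*dt) * [p_u*0.000000 + p_m*0.000000 + p_d*0.000000] = 0.000000
  V(2,+0) = exp(-r*dt) * [p_u*0.000000 + p_m*0.000000 + p_d*0.000000] = 0.000000
  V(2,+1) = exp(-r*dt) * [p_u*0.000000 + p_m*0.000000 + p_d*0.000000] = 0.000000
  V(2,+2) = exp(-r*dt) * [p_u*0.000000 + p_m*0.000000 + p_d*0.000000] = 0.000000
  V(1,-1) = exp(-r*dt) * [p_u*0.000000 + p_m*0.000000 + p_d*0.007399] = 0.001223
  V(1,+0) = exp(-r*dt) * [p_u*0.000000 + p_m*0.000000 + p_d*0.000000] = 0.000000
  V(1,+1) = exp(-r*dt) * [p_u*0.000000 + p_m*0.000000 + p_d*0.000000] = 0.000000
  V(0,+0) = exp(-r*dt) * [p_u*0.000000 + p_m*0.000000 + p_d*0.001223] = 0.000202


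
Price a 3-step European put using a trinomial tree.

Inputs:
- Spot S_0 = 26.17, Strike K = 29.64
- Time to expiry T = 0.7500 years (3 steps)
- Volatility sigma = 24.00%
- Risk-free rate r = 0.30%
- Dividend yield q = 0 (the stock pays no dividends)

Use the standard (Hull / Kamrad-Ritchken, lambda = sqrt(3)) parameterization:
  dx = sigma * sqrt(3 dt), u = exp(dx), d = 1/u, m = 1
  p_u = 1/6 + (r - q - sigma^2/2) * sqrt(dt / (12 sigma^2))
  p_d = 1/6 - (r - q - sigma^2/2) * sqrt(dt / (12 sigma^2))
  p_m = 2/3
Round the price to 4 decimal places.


dt = T/N = 0.250000; dx = sigma*sqrt(3*dt) = 0.207846
u = exp(dx) = 1.231024; d = 1/u = 0.812332
p_u = 0.151150, p_m = 0.666667, p_d = 0.182183
Discount per step: exp(-r*dt) = 0.999250
Stock lattice S(k, j) with j the centered position index:
  k=0: S(0,+0) = 26.1700
  k=1: S(1,-1) = 21.2587; S(1,+0) = 26.1700; S(1,+1) = 32.2159
  k=2: S(2,-2) = 17.2691; S(2,-1) = 21.2587; S(2,+0) = 26.1700; S(2,+1) = 32.2159; S(2,+2) = 39.6585
  k=3: S(3,-3) = 14.0283; S(3,-2) = 17.2691; S(3,-1) = 21.2587; S(3,+0) = 26.1700; S(3,+1) = 32.2159; S(3,+2) = 39.6585; S(3,+3) = 48.8206
Terminal payoffs V(N, j) = max(K - S_T, 0):
  V(3,-3) = 15.611718; V(3,-2) = 12.370853; V(3,-1) = 8.381270; V(3,+0) = 3.470000; V(3,+1) = 0.000000; V(3,+2) = 0.000000; V(3,+3) = 0.000000
Backward induction: V(k, j) = exp(-r*dt) * [p_u * V(k+1, j+1) + p_m * V(k+1, j) + p_d * V(k+1, j-1)]
  V(2,-2) = exp(-r*dt) * [p_u*8.381270 + p_m*12.370853 + p_d*15.611718] = 12.348991
  V(2,-1) = exp(-r*dt) * [p_u*3.470000 + p_m*8.381270 + p_d*12.370853] = 8.359492
  V(2,+0) = exp(-r*dt) * [p_u*0.000000 + p_m*3.470000 + p_d*8.381270] = 3.837379
  V(2,+1) = exp(-r*dt) * [p_u*0.000000 + p_m*0.000000 + p_d*3.470000] = 0.631701
  V(2,+2) = exp(-r*dt) * [p_u*0.000000 + p_m*0.000000 + p_d*0.000000] = 0.000000
  V(1,-1) = exp(-r*dt) * [p_u*3.837379 + p_m*8.359492 + p_d*12.348991] = 8.396492
  V(1,+0) = exp(-r*dt) * [p_u*0.631701 + p_m*3.837379 + p_d*8.359492] = 4.173560
  V(1,+1) = exp(-r*dt) * [p_u*0.000000 + p_m*0.631701 + p_d*3.837379] = 1.119399
  V(0,+0) = exp(-r*dt) * [p_u*1.119399 + p_m*4.173560 + p_d*8.396492] = 4.477909

Answer: Price = V(0,0) = 4.4779


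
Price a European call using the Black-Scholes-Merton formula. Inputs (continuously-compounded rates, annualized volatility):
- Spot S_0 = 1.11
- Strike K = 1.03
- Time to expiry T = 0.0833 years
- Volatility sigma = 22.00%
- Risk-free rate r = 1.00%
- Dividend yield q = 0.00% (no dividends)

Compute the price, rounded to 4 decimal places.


Answer: Price = 0.0847

Derivation:
d1 = (ln(S/K) + (r - q + 0.5*sigma^2) * T) / (sigma * sqrt(T)) = 1.22291617
d2 = d1 - sigma * sqrt(T) = 1.15942034
exp(-rT) = 0.99916735; exp(-qT) = 1.00000000
C = S_0 * exp(-qT) * N(d1) - K * exp(-rT) * N(d2)
N(d1) = 0.88931932; N(d2) = 0.87685756
C = 1.1100 * 1.00000000 * 0.88931932 - 1.0300 * 0.99916735 * 0.87685756 = 0.0847


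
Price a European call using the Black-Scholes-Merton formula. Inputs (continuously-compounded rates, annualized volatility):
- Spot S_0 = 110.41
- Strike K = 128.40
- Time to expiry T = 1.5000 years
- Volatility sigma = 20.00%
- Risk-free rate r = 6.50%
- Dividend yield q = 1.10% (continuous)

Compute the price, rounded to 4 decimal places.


d1 = (ln(S/K) + (r - q + 0.5*sigma^2) * T) / (sigma * sqrt(T)) = -0.16309389
d2 = d1 - sigma * sqrt(T) = -0.40804287
exp(-rT) = 0.90710234; exp(-qT) = 0.98363538
C = S_0 * exp(-qT) * N(d1) - K * exp(-rT) * N(d2)
N(d1) = 0.43522225; N(d2) = 0.34162110
C = 110.4100 * 0.98363538 * 0.43522225 - 128.4000 * 0.90710234 * 0.34162110 = 7.4772

Answer: Price = 7.4772


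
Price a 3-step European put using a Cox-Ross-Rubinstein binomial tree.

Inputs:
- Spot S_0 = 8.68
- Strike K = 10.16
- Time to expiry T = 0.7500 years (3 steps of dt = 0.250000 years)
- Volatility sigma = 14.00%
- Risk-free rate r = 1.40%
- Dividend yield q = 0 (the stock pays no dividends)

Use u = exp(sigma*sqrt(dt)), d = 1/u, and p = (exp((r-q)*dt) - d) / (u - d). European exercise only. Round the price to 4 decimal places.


dt = T/N = 0.250000
u = exp(sigma*sqrt(dt)) = 1.072508; d = 1/u = 0.932394
p = (exp((r-q)*dt) - d) / (u - d) = 0.507531
Discount per step: exp(-r*dt) = 0.996506
Stock lattice S(k, i) with i counting down-moves:
  k=0: S(0,0) = 8.6800
  k=1: S(1,0) = 9.3094; S(1,1) = 8.0932
  k=2: S(2,0) = 9.9844; S(2,1) = 8.6800; S(2,2) = 7.5460
  k=3: S(3,0) = 10.7083; S(3,1) = 9.3094; S(3,2) = 8.0932; S(3,3) = 7.0359
Terminal payoffs V(N, i) = max(K - S_T, 0):
  V(3,0) = 0.000000; V(3,1) = 0.850629; V(3,2) = 2.066822; V(3,3) = 3.124129
Backward induction: V(k, i) = exp(-r*dt) * [p * V(k+1, i) + (1-p) * V(k+1, i+1)].
  V(2,0) = exp(-r*dt) * [p*0.000000 + (1-p)*0.850629] = 0.417445
  V(2,1) = exp(-r*dt) * [p*0.850629 + (1-p)*2.066822] = 1.444502
  V(2,2) = exp(-r*dt) * [p*2.066822 + (1-p)*3.124129] = 2.578473
  V(1,0) = exp(-r*dt) * [p*0.417445 + (1-p)*1.444502] = 0.920014
  V(1,1) = exp(-r*dt) * [p*1.444502 + (1-p)*2.578473] = 1.995950
  V(0,0) = exp(-r*dt) * [p*0.920014 + (1-p)*1.995950] = 1.444814

Answer: Price = V(0,0) = 1.4448


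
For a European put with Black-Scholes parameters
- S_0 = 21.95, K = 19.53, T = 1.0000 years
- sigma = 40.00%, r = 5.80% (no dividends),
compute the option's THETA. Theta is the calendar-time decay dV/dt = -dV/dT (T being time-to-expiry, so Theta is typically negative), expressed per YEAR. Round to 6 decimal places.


d1 = 0.6370384866; d2 = 0.2370384866
phi(d1) = 0.3256775329; exp(-qT) = 1.0000000000; exp(-rT) = 0.9436499474
Theta = -S*exp(-qT)*phi(d1)*sigma/(2*sqrt(T)) + r*K*exp(-rT)*N(-d2) - q*S*exp(-qT)*N(-d1)
N(-d1) = 0.2620498874; N(-d2) = 0.4063134665; sqrt(T) = 1.0000000000
Term 1 = -21.9500 * 1.0000000000 * 0.3256775329 * 0.4000 / (2 * 1.0000000000) = -1.4297243694
Term 2 = 0.0580 * 19.5300 * 0.9436499474 * 0.4063134665 = 0.4343125443
Term 3 = 0 (no dividend yield, q = 0)
Theta = -1.4297243694 + (0.4343125443) + (0.0000000000) = -0.995412

Answer: Theta = -0.995412


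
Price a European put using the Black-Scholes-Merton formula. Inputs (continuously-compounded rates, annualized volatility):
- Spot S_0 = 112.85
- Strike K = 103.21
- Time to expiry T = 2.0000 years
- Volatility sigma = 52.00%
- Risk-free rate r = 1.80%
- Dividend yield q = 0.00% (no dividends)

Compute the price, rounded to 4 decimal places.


d1 = (ln(S/K) + (r - q + 0.5*sigma^2) * T) / (sigma * sqrt(T)) = 0.53807257
d2 = d1 - sigma * sqrt(T) = -0.19731848
exp(-rT) = 0.96464029; exp(-qT) = 1.00000000
P = K * exp(-rT) * N(-d2) - S_0 * exp(-qT) * N(-d1)
N(-d1) = 0.29526347; N(-d2) = 0.57821084
P = 103.2100 * 0.96464029 * 0.57821084 - 112.8500 * 1.00000000 * 0.29526347 = 24.2465

Answer: Price = 24.2465


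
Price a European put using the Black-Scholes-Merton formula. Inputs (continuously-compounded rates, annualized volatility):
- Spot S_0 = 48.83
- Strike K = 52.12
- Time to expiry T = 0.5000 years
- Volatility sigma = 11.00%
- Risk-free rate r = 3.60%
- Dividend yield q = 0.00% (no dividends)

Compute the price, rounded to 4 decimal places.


Answer: Price = 3.0086

Derivation:
d1 = (ln(S/K) + (r - q + 0.5*sigma^2) * T) / (sigma * sqrt(T)) = -0.56798512
d2 = d1 - sigma * sqrt(T) = -0.64576686
exp(-rT) = 0.98216103; exp(-qT) = 1.00000000
P = K * exp(-rT) * N(-d2) - S_0 * exp(-qT) * N(-d1)
N(-d1) = 0.71497746; N(-d2) = 0.74078482
P = 52.1200 * 0.98216103 * 0.74078482 - 48.8300 * 1.00000000 * 0.71497746 = 3.0086


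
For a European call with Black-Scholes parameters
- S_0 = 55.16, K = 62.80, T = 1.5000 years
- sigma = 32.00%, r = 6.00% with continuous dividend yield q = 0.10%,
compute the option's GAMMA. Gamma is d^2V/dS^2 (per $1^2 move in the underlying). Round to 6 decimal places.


d1 = 0.0907918158; d2 = -0.3011265430
phi(d1) = 0.3973013930; exp(-qT) = 0.9985011244; exp(-rT) = 0.9139311853
Gamma = exp(-qT) * phi(d1) / (S * sigma * sqrt(T)) = 0.9985011244 * 0.3973013930 / (55.1600 * 0.3200 * 1.2247448714) = 0.018351

Answer: Gamma = 0.018351


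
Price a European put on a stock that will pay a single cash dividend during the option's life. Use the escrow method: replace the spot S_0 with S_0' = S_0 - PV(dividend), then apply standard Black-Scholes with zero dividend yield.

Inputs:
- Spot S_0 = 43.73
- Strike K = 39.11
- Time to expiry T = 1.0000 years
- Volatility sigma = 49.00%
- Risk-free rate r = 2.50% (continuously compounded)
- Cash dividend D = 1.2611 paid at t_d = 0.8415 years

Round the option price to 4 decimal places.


PV(D) = D * exp(-r * t_d) = 1.2611 * 0.97918224 = 1.23484673
S_0' = S_0 - PV(D) = 43.7300 - 1.23484673 = 42.49515327
d1 = (ln(S_0'/K) + (r + sigma^2/2)*T) / (sigma*sqrt(T)) = 0.46543233
d2 = d1 - sigma*sqrt(T) = -0.02456767
exp(-rT) = 0.97530991
N(-d1) = 0.32081094; N(-d2) = 0.50980010
P = K * exp(-rT) * N(-d2) - S_0' * N(-d1) = 39.1100 * 0.97530991 * 0.50980010 - 42.49515327 * 0.32081094 = 5.8131

Answer: Price = 5.8131


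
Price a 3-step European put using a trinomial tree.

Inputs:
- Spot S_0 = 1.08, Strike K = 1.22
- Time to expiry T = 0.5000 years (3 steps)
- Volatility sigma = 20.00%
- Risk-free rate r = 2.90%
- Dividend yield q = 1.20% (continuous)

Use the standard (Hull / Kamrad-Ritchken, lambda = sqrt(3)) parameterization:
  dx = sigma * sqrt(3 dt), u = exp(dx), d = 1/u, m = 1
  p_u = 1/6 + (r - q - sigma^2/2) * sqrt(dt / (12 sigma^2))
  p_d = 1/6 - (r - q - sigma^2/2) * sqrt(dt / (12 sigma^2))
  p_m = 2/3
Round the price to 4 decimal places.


dt = T/N = 0.166667; dx = sigma*sqrt(3*dt) = 0.141421
u = exp(dx) = 1.151910; d = 1/u = 0.868123
p_u = 0.164899, p_m = 0.666667, p_d = 0.168434
Discount per step: exp(-r*dt) = 0.995178
Stock lattice S(k, j) with j the centered position index:
  k=0: S(0,+0) = 1.0800
  k=1: S(1,-1) = 0.9376; S(1,+0) = 1.0800; S(1,+1) = 1.2441
  k=2: S(2,-2) = 0.8139; S(2,-1) = 0.9376; S(2,+0) = 1.0800; S(2,+1) = 1.2441; S(2,+2) = 1.4330
  k=3: S(3,-3) = 0.7066; S(3,-2) = 0.8139; S(3,-1) = 0.9376; S(3,+0) = 1.0800; S(3,+1) = 1.2441; S(3,+2) = 1.4330; S(3,+3) = 1.6507
Terminal payoffs V(N, j) = max(K - S_T, 0):
  V(3,-3) = 0.513409; V(3,-2) = 0.406071; V(3,-1) = 0.282427; V(3,+0) = 0.140000; V(3,+1) = 0.000000; V(3,+2) = 0.000000; V(3,+3) = 0.000000
Backward induction: V(k, j) = exp(-r*dt) * [p_u * V(k+1, j+1) + p_m * V(k+1, j) + p_d * V(k+1, j-1)]
  V(2,-2) = exp(-r*dt) * [p_u*0.282427 + p_m*0.406071 + p_d*0.513409] = 0.401815
  V(2,-1) = exp(-r*dt) * [p_u*0.140000 + p_m*0.282427 + p_d*0.406071] = 0.278418
  V(2,+0) = exp(-r*dt) * [p_u*0.000000 + p_m*0.140000 + p_d*0.282427] = 0.140224
  V(2,+1) = exp(-r*dt) * [p_u*0.000000 + p_m*0.000000 + p_d*0.140000] = 0.023467
  V(2,+2) = exp(-r*dt) * [p_u*0.000000 + p_m*0.000000 + p_d*0.000000] = 0.000000
  V(1,-1) = exp(-r*dt) * [p_u*0.140224 + p_m*0.278418 + p_d*0.401815] = 0.275081
  V(1,+0) = exp(-r*dt) * [p_u*0.023467 + p_m*0.140224 + p_d*0.278418] = 0.143552
  V(1,+1) = exp(-r*dt) * [p_u*0.000000 + p_m*0.023467 + p_d*0.140224] = 0.039074
  V(0,+0) = exp(-r*dt) * [p_u*0.039074 + p_m*0.143552 + p_d*0.275081] = 0.147762

Answer: Price = V(0,0) = 0.1478
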